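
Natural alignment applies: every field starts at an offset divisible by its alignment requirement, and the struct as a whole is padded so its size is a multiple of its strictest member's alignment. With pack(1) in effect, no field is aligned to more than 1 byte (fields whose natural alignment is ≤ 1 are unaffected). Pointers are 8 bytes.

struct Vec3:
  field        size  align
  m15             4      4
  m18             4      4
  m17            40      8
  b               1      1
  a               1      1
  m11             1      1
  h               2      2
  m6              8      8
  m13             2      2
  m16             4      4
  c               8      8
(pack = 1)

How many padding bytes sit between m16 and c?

m15 at 0 (size 4, align 1) → ends 4
m18 at 4 (size 4, align 1) → ends 8
m17 at 8 (size 40, align 1) → ends 48
b at 48 (size 1, align 1) → ends 49
a at 49 (size 1, align 1) → ends 50
m11 at 50 (size 1, align 1) → ends 51
h at 51 (size 2, align 1) → ends 53
m6 at 53 (size 8, align 1) → ends 61
m13 at 61 (size 2, align 1) → ends 63
m16 at 63 (size 4, align 1) → ends 67
c at 67 (size 8, align 1) → ends 75

0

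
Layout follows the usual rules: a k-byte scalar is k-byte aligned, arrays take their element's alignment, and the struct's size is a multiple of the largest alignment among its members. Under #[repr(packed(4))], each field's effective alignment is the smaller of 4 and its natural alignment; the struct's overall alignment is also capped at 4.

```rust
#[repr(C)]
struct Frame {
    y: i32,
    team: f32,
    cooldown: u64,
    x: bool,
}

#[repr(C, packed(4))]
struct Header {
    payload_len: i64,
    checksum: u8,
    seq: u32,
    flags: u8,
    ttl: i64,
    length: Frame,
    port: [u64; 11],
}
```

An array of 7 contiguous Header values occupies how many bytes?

980

Frame: y at 0 (size 4, align 4) → ends 4; team at 4 (size 4, align 4) → ends 8; cooldown at 8 (size 8, align 8) → ends 16; x at 16 (size 1, align 1) → ends 17; tail pad 7 to reach multiple of 8; total 24 bytes, alignment 8
payload_len at 0 (size 8, align 4) → ends 8
checksum at 8 (size 1, align 1) → ends 9
pad 3 to align 4 for seq
seq at 12 (size 4, align 4) → ends 16
flags at 16 (size 1, align 1) → ends 17
pad 3 to align 4 for ttl
ttl at 20 (size 8, align 4) → ends 28
length at 28 (size 24, align 4) → ends 52
port at 52 (size 88, align 4) → ends 140
total 140 bytes, alignment 4
array of 7: 7 × 140 = 980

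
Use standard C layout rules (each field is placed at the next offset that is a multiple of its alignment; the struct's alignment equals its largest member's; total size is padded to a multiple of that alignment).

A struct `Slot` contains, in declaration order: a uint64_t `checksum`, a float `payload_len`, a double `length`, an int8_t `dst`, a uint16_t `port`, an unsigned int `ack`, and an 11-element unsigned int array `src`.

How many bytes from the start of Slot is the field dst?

24

@0: checksum [8B, align 8] → 8
@8: payload_len [4B, align 4] → 12
+4 pad (align 8)
@16: length [8B, align 8] → 24
@24: dst [1B, align 1] → 25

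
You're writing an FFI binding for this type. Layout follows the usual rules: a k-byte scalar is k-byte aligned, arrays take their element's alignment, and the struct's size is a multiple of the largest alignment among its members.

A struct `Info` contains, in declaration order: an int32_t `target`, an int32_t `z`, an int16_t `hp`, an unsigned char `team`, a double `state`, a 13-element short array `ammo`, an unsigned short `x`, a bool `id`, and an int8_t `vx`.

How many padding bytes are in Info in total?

@0: target [4B, align 4] → 4
@4: z [4B, align 4] → 8
@8: hp [2B, align 2] → 10
@10: team [1B, align 1] → 11
+5 pad (align 8)
@16: state [8B, align 8] → 24
@24: ammo [26B, align 2] → 50
@50: x [2B, align 2] → 52
@52: id [1B, align 1] → 53
@53: vx [1B, align 1] → 54
+2 tail pad (align 8)
size 56, align 8
data bytes 49, size 56 → padding 7

7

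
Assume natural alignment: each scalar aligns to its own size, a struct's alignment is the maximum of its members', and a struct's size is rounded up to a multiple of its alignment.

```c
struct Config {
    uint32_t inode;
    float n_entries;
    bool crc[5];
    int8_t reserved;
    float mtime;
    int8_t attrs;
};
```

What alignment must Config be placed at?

4

member alignments: inode=4, n_entries=4, crc=1, reserved=1, mtime=4, attrs=1
max = 4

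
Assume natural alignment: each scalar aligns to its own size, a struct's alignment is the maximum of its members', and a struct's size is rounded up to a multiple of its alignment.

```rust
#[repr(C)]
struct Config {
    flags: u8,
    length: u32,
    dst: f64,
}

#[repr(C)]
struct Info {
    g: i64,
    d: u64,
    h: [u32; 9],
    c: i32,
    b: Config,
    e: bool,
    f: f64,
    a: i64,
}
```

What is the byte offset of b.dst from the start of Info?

Config: 0..1  flags  (1B, 1-aligned); 1..4  -- padding (3B); 4..8  length  (4B, 4-aligned); 8..16  dst  (8B, 8-aligned); sizeof = 16, alignof = 8
0..8  g  (8B, 8-aligned)
8..16  d  (8B, 8-aligned)
16..52  h  (36B, 4-aligned)
52..56  c  (4B, 4-aligned)
56..72  b  (16B, 8-aligned)
within Config: dst at 8
56 + 8 = 64

64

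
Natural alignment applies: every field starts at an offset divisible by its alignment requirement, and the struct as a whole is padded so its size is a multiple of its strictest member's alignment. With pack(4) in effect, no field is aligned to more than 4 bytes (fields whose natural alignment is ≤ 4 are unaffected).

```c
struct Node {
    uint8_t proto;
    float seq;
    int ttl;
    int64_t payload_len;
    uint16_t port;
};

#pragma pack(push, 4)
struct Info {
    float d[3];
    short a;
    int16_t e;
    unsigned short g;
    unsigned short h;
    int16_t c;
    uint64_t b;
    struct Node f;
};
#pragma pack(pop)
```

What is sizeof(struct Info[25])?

1600

Node: @0: proto [1B, align 1] → 1; +3 pad (align 4); @4: seq [4B, align 4] → 8; @8: ttl [4B, align 4] → 12; +4 pad (align 8); @16: payload_len [8B, align 8] → 24; @24: port [2B, align 2] → 26; +6 tail pad (align 8); size 32, align 8
@0: d [12B, align 4] → 12
@12: a [2B, align 2] → 14
@14: e [2B, align 2] → 16
@16: g [2B, align 2] → 18
@18: h [2B, align 2] → 20
@20: c [2B, align 2] → 22
+2 pad (align 4)
@24: b [8B, align 4] → 32
@32: f [32B, align 4] → 64
size 64, align 4
array of 25: 25 × 64 = 1600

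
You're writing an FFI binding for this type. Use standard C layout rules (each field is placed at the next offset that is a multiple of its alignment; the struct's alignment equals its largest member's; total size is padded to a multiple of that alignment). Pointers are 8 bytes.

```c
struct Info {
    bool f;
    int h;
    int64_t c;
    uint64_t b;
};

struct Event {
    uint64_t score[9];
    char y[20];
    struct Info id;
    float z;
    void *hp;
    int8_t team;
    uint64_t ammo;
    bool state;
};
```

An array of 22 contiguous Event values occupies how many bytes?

3520

Info: f at 0 (size 1, align 1) → ends 1; pad 3 to align 4 for h; h at 4 (size 4, align 4) → ends 8; c at 8 (size 8, align 8) → ends 16; b at 16 (size 8, align 8) → ends 24; total 24 bytes, alignment 8
score at 0 (size 72, align 8) → ends 72
y at 72 (size 20, align 1) → ends 92
pad 4 to align 8 for id
id at 96 (size 24, align 8) → ends 120
z at 120 (size 4, align 4) → ends 124
pad 4 to align 8 for hp
hp at 128 (size 8, align 8) → ends 136
team at 136 (size 1, align 1) → ends 137
pad 7 to align 8 for ammo
ammo at 144 (size 8, align 8) → ends 152
state at 152 (size 1, align 1) → ends 153
tail pad 7 to reach multiple of 8
total 160 bytes, alignment 8
array of 22: 22 × 160 = 3520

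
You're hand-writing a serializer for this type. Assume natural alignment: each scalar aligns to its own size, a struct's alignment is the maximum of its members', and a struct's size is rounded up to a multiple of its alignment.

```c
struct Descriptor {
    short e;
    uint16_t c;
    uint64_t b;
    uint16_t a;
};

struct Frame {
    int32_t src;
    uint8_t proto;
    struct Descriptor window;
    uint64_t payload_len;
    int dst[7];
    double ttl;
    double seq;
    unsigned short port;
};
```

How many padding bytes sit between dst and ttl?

4

Descriptor: @0: e [2B, align 2] → 2; @2: c [2B, align 2] → 4; +4 pad (align 8); @8: b [8B, align 8] → 16; @16: a [2B, align 2] → 18; +6 tail pad (align 8); size 24, align 8
@0: src [4B, align 4] → 4
@4: proto [1B, align 1] → 5
+3 pad (align 8)
@8: window [24B, align 8] → 32
@32: payload_len [8B, align 8] → 40
@40: dst [28B, align 4] → 68
+4 pad (align 8)
@72: ttl [8B, align 8] → 80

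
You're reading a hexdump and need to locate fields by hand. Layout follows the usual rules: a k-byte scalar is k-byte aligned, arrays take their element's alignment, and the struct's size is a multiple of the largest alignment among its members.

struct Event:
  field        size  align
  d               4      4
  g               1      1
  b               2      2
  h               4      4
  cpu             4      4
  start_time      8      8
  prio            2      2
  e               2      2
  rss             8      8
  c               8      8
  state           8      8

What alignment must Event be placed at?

member alignments: d=4, g=1, b=2, h=4, cpu=4, start_time=8, prio=2, e=2, rss=8, c=8, state=8
max = 8

8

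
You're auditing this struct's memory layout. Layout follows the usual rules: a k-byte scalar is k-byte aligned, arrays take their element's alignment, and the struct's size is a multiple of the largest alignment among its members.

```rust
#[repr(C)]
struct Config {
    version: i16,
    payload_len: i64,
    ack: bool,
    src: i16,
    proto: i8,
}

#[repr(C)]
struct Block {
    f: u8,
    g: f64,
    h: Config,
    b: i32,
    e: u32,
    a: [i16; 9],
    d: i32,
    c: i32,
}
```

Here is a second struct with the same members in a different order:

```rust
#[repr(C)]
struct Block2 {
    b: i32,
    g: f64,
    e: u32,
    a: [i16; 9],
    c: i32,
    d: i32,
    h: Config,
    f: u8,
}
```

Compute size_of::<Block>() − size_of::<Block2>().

Config: 0..2  version  (2B, 2-aligned); 2..8  -- padding (6B); 8..16  payload_len  (8B, 8-aligned); 16..17  ack  (1B, 1-aligned); 17..18  -- padding (1B); 18..20  src  (2B, 2-aligned); 20..21  proto  (1B, 1-aligned); 21..24  -- tail padding (3B); sizeof = 24, alignof = 8
0..1  f  (1B, 1-aligned)
1..8  -- padding (7B)
8..16  g  (8B, 8-aligned)
16..40  h  (24B, 8-aligned)
40..44  b  (4B, 4-aligned)
44..48  e  (4B, 4-aligned)
48..66  a  (18B, 2-aligned)
66..68  -- padding (2B)
68..72  d  (4B, 4-aligned)
72..76  c  (4B, 4-aligned)
76..80  -- tail padding (4B)
sizeof = 80, alignof = 8
— Block2 —
0..4  b  (4B, 4-aligned)
4..8  -- padding (4B)
8..16  g  (8B, 8-aligned)
16..20  e  (4B, 4-aligned)
20..38  a  (18B, 2-aligned)
38..40  -- padding (2B)
40..44  c  (4B, 4-aligned)
44..48  d  (4B, 4-aligned)
48..72  h  (24B, 8-aligned)
72..73  f  (1B, 1-aligned)
73..80  -- tail padding (7B)
sizeof = 80, alignof = 8
80 − 80 = 0

0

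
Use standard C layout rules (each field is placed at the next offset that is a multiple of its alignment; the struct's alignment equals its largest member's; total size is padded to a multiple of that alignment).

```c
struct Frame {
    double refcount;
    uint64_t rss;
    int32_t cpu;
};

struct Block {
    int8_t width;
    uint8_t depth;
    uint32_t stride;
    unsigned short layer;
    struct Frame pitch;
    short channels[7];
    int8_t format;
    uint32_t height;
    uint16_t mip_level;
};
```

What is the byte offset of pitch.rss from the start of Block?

Frame: 0..8  refcount  (8B, 8-aligned); 8..16  rss  (8B, 8-aligned); 16..20  cpu  (4B, 4-aligned); 20..24  -- tail padding (4B); sizeof = 24, alignof = 8
0..1  width  (1B, 1-aligned)
1..2  depth  (1B, 1-aligned)
2..4  -- padding (2B)
4..8  stride  (4B, 4-aligned)
8..10  layer  (2B, 2-aligned)
10..16  -- padding (6B)
16..40  pitch  (24B, 8-aligned)
within Frame: rss at 8
16 + 8 = 24

24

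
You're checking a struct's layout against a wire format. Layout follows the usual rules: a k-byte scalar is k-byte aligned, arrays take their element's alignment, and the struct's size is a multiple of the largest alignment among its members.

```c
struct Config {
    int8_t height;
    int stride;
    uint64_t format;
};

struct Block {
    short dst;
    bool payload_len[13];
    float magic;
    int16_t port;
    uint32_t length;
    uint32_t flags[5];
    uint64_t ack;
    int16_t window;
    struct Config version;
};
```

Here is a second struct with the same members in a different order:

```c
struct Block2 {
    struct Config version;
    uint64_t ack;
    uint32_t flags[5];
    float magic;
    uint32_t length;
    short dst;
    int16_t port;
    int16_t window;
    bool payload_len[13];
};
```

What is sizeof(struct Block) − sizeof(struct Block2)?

Config: @0: height [1B, align 1] → 1; +3 pad (align 4); @4: stride [4B, align 4] → 8; @8: format [8B, align 8] → 16; size 16, align 8
@0: dst [2B, align 2] → 2
@2: payload_len [13B, align 1] → 15
+1 pad (align 4)
@16: magic [4B, align 4] → 20
@20: port [2B, align 2] → 22
+2 pad (align 4)
@24: length [4B, align 4] → 28
@28: flags [20B, align 4] → 48
@48: ack [8B, align 8] → 56
@56: window [2B, align 2] → 58
+6 pad (align 8)
@64: version [16B, align 8] → 80
size 80, align 8
— Block2 —
@0: version [16B, align 8] → 16
@16: ack [8B, align 8] → 24
@24: flags [20B, align 4] → 44
@44: magic [4B, align 4] → 48
@48: length [4B, align 4] → 52
@52: dst [2B, align 2] → 54
@54: port [2B, align 2] → 56
@56: window [2B, align 2] → 58
@58: payload_len [13B, align 1] → 71
+1 tail pad (align 8)
size 72, align 8
80 − 72 = 8

8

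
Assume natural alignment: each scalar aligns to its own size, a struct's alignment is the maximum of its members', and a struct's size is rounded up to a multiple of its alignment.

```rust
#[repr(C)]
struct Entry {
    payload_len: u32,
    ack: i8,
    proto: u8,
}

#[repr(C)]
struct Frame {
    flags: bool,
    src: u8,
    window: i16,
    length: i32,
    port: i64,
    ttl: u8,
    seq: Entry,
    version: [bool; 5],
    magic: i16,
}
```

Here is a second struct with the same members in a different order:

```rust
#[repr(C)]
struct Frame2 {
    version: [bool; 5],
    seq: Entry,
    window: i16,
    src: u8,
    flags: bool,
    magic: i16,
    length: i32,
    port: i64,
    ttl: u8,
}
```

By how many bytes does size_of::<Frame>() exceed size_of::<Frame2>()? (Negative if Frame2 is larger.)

Entry: @0: payload_len [4B, align 4] → 4; @4: ack [1B, align 1] → 5; @5: proto [1B, align 1] → 6; +2 tail pad (align 4); size 8, align 4
@0: flags [1B, align 1] → 1
@1: src [1B, align 1] → 2
@2: window [2B, align 2] → 4
@4: length [4B, align 4] → 8
@8: port [8B, align 8] → 16
@16: ttl [1B, align 1] → 17
+3 pad (align 4)
@20: seq [8B, align 4] → 28
@28: version [5B, align 1] → 33
+1 pad (align 2)
@34: magic [2B, align 2] → 36
+4 tail pad (align 8)
size 40, align 8
— Frame2 —
@0: version [5B, align 1] → 5
+3 pad (align 4)
@8: seq [8B, align 4] → 16
@16: window [2B, align 2] → 18
@18: src [1B, align 1] → 19
@19: flags [1B, align 1] → 20
@20: magic [2B, align 2] → 22
+2 pad (align 4)
@24: length [4B, align 4] → 28
+4 pad (align 8)
@32: port [8B, align 8] → 40
@40: ttl [1B, align 1] → 41
+7 tail pad (align 8)
size 48, align 8
40 − 48 = -8

-8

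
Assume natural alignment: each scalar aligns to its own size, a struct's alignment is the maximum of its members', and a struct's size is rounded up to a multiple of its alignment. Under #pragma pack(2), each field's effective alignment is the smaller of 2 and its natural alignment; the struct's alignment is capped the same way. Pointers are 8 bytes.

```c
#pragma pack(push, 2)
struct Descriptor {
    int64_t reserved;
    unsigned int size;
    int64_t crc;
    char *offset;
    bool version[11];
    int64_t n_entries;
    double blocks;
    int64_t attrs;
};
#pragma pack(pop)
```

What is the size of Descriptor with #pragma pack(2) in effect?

0..8  reserved  (8B, 2-aligned)
8..12  size  (4B, 2-aligned)
12..20  crc  (8B, 2-aligned)
20..28  offset  (8B, 2-aligned)
28..39  version  (11B, 1-aligned)
39..40  -- padding (1B)
40..48  n_entries  (8B, 2-aligned)
48..56  blocks  (8B, 2-aligned)
56..64  attrs  (8B, 2-aligned)
sizeof = 64, alignof = 2

64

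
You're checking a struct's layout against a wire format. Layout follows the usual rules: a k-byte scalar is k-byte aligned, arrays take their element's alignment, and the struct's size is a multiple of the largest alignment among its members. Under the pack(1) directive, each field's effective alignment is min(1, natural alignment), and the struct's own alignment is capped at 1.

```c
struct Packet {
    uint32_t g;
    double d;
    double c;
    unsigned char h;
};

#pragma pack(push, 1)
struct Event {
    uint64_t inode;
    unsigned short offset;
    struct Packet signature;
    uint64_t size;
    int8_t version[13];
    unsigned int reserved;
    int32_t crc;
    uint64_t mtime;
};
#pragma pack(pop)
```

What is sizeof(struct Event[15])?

1185

Packet: g at 0 (size 4, align 4) → ends 4; pad 4 to align 8 for d; d at 8 (size 8, align 8) → ends 16; c at 16 (size 8, align 8) → ends 24; h at 24 (size 1, align 1) → ends 25; tail pad 7 to reach multiple of 8; total 32 bytes, alignment 8
inode at 0 (size 8, align 1) → ends 8
offset at 8 (size 2, align 1) → ends 10
signature at 10 (size 32, align 1) → ends 42
size at 42 (size 8, align 1) → ends 50
version at 50 (size 13, align 1) → ends 63
reserved at 63 (size 4, align 1) → ends 67
crc at 67 (size 4, align 1) → ends 71
mtime at 71 (size 8, align 1) → ends 79
total 79 bytes, alignment 1
array of 15: 15 × 79 = 1185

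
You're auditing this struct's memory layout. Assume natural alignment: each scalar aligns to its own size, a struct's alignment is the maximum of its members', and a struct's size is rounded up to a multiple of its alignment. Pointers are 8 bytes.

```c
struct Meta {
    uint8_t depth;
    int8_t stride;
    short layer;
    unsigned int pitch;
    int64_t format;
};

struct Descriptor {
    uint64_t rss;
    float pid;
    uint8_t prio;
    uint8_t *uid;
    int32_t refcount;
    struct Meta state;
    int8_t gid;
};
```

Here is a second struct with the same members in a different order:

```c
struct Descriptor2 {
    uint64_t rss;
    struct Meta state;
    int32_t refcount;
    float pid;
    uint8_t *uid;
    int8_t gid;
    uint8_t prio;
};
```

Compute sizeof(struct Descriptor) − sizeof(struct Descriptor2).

Meta: depth at 0 (size 1, align 1) → ends 1; stride at 1 (size 1, align 1) → ends 2; layer at 2 (size 2, align 2) → ends 4; pitch at 4 (size 4, align 4) → ends 8; format at 8 (size 8, align 8) → ends 16; total 16 bytes, alignment 8
rss at 0 (size 8, align 8) → ends 8
pid at 8 (size 4, align 4) → ends 12
prio at 12 (size 1, align 1) → ends 13
pad 3 to align 8 for uid
uid at 16 (size 8, align 8) → ends 24
refcount at 24 (size 4, align 4) → ends 28
pad 4 to align 8 for state
state at 32 (size 16, align 8) → ends 48
gid at 48 (size 1, align 1) → ends 49
tail pad 7 to reach multiple of 8
total 56 bytes, alignment 8
— Descriptor2 —
rss at 0 (size 8, align 8) → ends 8
state at 8 (size 16, align 8) → ends 24
refcount at 24 (size 4, align 4) → ends 28
pid at 28 (size 4, align 4) → ends 32
uid at 32 (size 8, align 8) → ends 40
gid at 40 (size 1, align 1) → ends 41
prio at 41 (size 1, align 1) → ends 42
tail pad 6 to reach multiple of 8
total 48 bytes, alignment 8
56 − 48 = 8

8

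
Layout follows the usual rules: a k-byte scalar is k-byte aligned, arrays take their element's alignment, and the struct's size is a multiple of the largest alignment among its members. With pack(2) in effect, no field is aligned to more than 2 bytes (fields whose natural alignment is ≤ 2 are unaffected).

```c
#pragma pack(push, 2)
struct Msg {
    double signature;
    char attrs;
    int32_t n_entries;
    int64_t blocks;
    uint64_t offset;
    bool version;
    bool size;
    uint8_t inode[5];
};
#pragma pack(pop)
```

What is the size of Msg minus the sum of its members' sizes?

2

signature at 0 (size 8, align 2) → ends 8
attrs at 8 (size 1, align 1) → ends 9
pad 1 to align 2 for n_entries
n_entries at 10 (size 4, align 2) → ends 14
blocks at 14 (size 8, align 2) → ends 22
offset at 22 (size 8, align 2) → ends 30
version at 30 (size 1, align 1) → ends 31
size at 31 (size 1, align 1) → ends 32
inode at 32 (size 5, align 1) → ends 37
tail pad 1 to reach multiple of 2
total 38 bytes, alignment 2
data bytes 36, size 38 → padding 2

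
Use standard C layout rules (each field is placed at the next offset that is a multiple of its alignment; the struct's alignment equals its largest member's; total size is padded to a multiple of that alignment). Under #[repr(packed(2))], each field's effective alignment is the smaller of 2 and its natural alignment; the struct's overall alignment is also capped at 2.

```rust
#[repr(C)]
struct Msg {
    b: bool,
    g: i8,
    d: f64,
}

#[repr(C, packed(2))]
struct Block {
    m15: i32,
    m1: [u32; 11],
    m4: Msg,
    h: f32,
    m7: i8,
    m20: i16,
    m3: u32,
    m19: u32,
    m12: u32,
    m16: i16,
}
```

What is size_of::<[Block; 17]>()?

1462

Msg: 0..1  b  (1B, 1-aligned); 1..2  g  (1B, 1-aligned); 2..8  -- padding (6B); 8..16  d  (8B, 8-aligned); sizeof = 16, alignof = 8
0..4  m15  (4B, 2-aligned)
4..48  m1  (44B, 2-aligned)
48..64  m4  (16B, 2-aligned)
64..68  h  (4B, 2-aligned)
68..69  m7  (1B, 1-aligned)
69..70  -- padding (1B)
70..72  m20  (2B, 2-aligned)
72..76  m3  (4B, 2-aligned)
76..80  m19  (4B, 2-aligned)
80..84  m12  (4B, 2-aligned)
84..86  m16  (2B, 2-aligned)
sizeof = 86, alignof = 2
array of 17: 17 × 86 = 1462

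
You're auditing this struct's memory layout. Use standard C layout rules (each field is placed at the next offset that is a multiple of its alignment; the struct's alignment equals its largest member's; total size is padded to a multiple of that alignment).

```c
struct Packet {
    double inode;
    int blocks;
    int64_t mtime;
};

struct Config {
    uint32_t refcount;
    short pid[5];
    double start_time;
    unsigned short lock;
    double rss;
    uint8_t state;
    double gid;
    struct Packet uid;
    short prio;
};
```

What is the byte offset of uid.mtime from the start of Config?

Packet: 0..8  inode  (8B, 8-aligned); 8..12  blocks  (4B, 4-aligned); 12..16  -- padding (4B); 16..24  mtime  (8B, 8-aligned); sizeof = 24, alignof = 8
0..4  refcount  (4B, 4-aligned)
4..14  pid  (10B, 2-aligned)
14..16  -- padding (2B)
16..24  start_time  (8B, 8-aligned)
24..26  lock  (2B, 2-aligned)
26..32  -- padding (6B)
32..40  rss  (8B, 8-aligned)
40..41  state  (1B, 1-aligned)
41..48  -- padding (7B)
48..56  gid  (8B, 8-aligned)
56..80  uid  (24B, 8-aligned)
within Packet: mtime at 16
56 + 16 = 72

72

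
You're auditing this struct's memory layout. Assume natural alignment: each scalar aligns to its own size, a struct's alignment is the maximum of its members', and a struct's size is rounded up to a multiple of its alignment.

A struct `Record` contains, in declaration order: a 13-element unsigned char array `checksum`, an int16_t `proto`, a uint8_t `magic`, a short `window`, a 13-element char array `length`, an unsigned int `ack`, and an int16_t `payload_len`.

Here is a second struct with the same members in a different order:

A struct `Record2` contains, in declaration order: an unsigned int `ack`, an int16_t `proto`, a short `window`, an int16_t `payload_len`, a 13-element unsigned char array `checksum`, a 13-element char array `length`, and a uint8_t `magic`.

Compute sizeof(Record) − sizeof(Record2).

checksum at 0 (size 13, align 1) → ends 13
pad 1 to align 2 for proto
proto at 14 (size 2, align 2) → ends 16
magic at 16 (size 1, align 1) → ends 17
pad 1 to align 2 for window
window at 18 (size 2, align 2) → ends 20
length at 20 (size 13, align 1) → ends 33
pad 3 to align 4 for ack
ack at 36 (size 4, align 4) → ends 40
payload_len at 40 (size 2, align 2) → ends 42
tail pad 2 to reach multiple of 4
total 44 bytes, alignment 4
— Record2 —
ack at 0 (size 4, align 4) → ends 4
proto at 4 (size 2, align 2) → ends 6
window at 6 (size 2, align 2) → ends 8
payload_len at 8 (size 2, align 2) → ends 10
checksum at 10 (size 13, align 1) → ends 23
length at 23 (size 13, align 1) → ends 36
magic at 36 (size 1, align 1) → ends 37
tail pad 3 to reach multiple of 4
total 40 bytes, alignment 4
44 − 40 = 4

4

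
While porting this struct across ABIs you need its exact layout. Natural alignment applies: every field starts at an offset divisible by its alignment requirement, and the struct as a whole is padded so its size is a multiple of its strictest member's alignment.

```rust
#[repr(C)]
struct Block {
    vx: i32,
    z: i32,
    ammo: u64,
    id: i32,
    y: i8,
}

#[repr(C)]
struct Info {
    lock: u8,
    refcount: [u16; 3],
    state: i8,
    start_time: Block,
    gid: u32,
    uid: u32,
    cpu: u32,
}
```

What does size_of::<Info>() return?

56 bytes

Block: vx at 0 (size 4, align 4) → ends 4; z at 4 (size 4, align 4) → ends 8; ammo at 8 (size 8, align 8) → ends 16; id at 16 (size 4, align 4) → ends 20; y at 20 (size 1, align 1) → ends 21; tail pad 3 to reach multiple of 8; total 24 bytes, alignment 8
lock at 0 (size 1, align 1) → ends 1
pad 1 to align 2 for refcount
refcount at 2 (size 6, align 2) → ends 8
state at 8 (size 1, align 1) → ends 9
pad 7 to align 8 for start_time
start_time at 16 (size 24, align 8) → ends 40
gid at 40 (size 4, align 4) → ends 44
uid at 44 (size 4, align 4) → ends 48
cpu at 48 (size 4, align 4) → ends 52
tail pad 4 to reach multiple of 8
total 56 bytes, alignment 8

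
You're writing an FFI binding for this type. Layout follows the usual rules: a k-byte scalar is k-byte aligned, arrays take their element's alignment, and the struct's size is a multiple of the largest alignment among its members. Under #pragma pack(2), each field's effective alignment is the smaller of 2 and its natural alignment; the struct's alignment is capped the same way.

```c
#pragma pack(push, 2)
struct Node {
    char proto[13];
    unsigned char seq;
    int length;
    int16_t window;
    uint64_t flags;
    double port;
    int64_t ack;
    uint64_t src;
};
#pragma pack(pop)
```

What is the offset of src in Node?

44

proto at 0 (size 13, align 1) → ends 13
seq at 13 (size 1, align 1) → ends 14
length at 14 (size 4, align 2) → ends 18
window at 18 (size 2, align 2) → ends 20
flags at 20 (size 8, align 2) → ends 28
port at 28 (size 8, align 2) → ends 36
ack at 36 (size 8, align 2) → ends 44
src at 44 (size 8, align 2) → ends 52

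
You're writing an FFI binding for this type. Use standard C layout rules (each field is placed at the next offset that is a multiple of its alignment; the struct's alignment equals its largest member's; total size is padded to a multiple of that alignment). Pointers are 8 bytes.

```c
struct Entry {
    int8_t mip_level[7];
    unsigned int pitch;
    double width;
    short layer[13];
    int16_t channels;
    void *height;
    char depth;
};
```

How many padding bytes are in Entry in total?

0..7  mip_level  (7B, 1-aligned)
7..8  -- padding (1B)
8..12  pitch  (4B, 4-aligned)
12..16  -- padding (4B)
16..24  width  (8B, 8-aligned)
24..50  layer  (26B, 2-aligned)
50..52  channels  (2B, 2-aligned)
52..56  -- padding (4B)
56..64  height  (8B, 8-aligned)
64..65  depth  (1B, 1-aligned)
65..72  -- tail padding (7B)
sizeof = 72, alignof = 8
data bytes 56, size 72 → padding 16

16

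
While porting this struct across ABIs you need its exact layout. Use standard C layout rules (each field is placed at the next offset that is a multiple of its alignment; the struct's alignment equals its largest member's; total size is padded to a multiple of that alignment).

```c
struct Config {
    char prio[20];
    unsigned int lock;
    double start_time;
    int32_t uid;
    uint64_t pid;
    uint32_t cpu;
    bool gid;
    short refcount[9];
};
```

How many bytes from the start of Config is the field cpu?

48

@0: prio [20B, align 1] → 20
@20: lock [4B, align 4] → 24
@24: start_time [8B, align 8] → 32
@32: uid [4B, align 4] → 36
+4 pad (align 8)
@40: pid [8B, align 8] → 48
@48: cpu [4B, align 4] → 52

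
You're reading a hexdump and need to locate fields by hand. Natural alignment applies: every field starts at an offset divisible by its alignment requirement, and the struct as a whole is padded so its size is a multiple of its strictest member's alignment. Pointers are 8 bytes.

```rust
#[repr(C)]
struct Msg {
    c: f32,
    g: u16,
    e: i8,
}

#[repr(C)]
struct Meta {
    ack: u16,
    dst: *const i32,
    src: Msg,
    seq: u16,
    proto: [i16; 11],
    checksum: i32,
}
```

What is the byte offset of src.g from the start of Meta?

20

Msg: c at 0 (size 4, align 4) → ends 4; g at 4 (size 2, align 2) → ends 6; e at 6 (size 1, align 1) → ends 7; tail pad 1 to reach multiple of 4; total 8 bytes, alignment 4
ack at 0 (size 2, align 2) → ends 2
pad 6 to align 8 for dst
dst at 8 (size 8, align 8) → ends 16
src at 16 (size 8, align 4) → ends 24
within Msg: g at 4
16 + 4 = 20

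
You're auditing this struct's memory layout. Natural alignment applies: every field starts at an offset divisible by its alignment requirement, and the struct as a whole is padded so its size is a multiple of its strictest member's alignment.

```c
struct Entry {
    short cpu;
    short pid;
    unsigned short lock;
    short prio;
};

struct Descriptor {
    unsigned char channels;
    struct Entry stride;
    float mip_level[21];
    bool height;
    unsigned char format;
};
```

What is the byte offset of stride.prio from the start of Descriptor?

8

Entry: 0..2  cpu  (2B, 2-aligned); 2..4  pid  (2B, 2-aligned); 4..6  lock  (2B, 2-aligned); 6..8  prio  (2B, 2-aligned); sizeof = 8, alignof = 2
0..1  channels  (1B, 1-aligned)
1..2  -- padding (1B)
2..10  stride  (8B, 2-aligned)
within Entry: prio at 6
2 + 6 = 8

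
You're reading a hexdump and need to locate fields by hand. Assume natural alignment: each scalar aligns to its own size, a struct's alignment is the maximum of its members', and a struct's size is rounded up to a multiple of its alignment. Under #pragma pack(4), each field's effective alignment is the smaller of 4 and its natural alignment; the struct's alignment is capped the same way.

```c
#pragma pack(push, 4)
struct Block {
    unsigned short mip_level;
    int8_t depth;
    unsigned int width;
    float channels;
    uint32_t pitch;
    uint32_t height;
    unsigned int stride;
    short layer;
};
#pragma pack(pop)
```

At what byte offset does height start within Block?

16

0..2  mip_level  (2B, 2-aligned)
2..3  depth  (1B, 1-aligned)
3..4  -- padding (1B)
4..8  width  (4B, 4-aligned)
8..12  channels  (4B, 4-aligned)
12..16  pitch  (4B, 4-aligned)
16..20  height  (4B, 4-aligned)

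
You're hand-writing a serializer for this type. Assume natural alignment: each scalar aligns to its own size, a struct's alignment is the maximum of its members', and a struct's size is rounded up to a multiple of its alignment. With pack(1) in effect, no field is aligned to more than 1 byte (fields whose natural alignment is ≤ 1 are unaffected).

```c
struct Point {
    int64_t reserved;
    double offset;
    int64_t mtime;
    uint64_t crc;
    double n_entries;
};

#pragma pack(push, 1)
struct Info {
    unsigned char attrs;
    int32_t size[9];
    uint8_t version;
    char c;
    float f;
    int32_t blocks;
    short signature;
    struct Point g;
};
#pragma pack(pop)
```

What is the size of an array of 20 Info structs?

1780

Point: 0..8  reserved  (8B, 8-aligned); 8..16  offset  (8B, 8-aligned); 16..24  mtime  (8B, 8-aligned); 24..32  crc  (8B, 8-aligned); 32..40  n_entries  (8B, 8-aligned); sizeof = 40, alignof = 8
0..1  attrs  (1B, 1-aligned)
1..37  size  (36B, 1-aligned)
37..38  version  (1B, 1-aligned)
38..39  c  (1B, 1-aligned)
39..43  f  (4B, 1-aligned)
43..47  blocks  (4B, 1-aligned)
47..49  signature  (2B, 1-aligned)
49..89  g  (40B, 1-aligned)
sizeof = 89, alignof = 1
array of 20: 20 × 89 = 1780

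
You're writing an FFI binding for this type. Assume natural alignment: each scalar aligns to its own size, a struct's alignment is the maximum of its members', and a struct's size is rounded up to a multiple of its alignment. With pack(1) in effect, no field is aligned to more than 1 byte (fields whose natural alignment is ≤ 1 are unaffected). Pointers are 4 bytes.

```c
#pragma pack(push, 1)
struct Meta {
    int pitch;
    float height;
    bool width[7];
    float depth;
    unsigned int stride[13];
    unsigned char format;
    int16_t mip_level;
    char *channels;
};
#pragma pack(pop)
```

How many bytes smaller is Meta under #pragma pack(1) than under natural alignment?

2

natural layout:
  @0: pitch [4B, align 4] → 4
  @4: height [4B, align 4] → 8
  @8: width [7B, align 1] → 15
  +1 pad (align 4)
  @16: depth [4B, align 4] → 20
  @20: stride [52B, align 4] → 72
  @72: format [1B, align 1] → 73
  +1 pad (align 2)
  @74: mip_level [2B, align 2] → 76
  @76: channels [4B, align 4] → 80
  size 80, align 4
packed(1) layout:
  @0: pitch [4B, align 1] → 4
  @4: height [4B, align 1] → 8
  @8: width [7B, align 1] → 15
  @15: depth [4B, align 1] → 19
  @19: stride [52B, align 1] → 71
  @71: format [1B, align 1] → 72
  @72: mip_level [2B, align 1] → 74
  @74: channels [4B, align 1] → 78
  size 78, align 1
80 − 78 = 2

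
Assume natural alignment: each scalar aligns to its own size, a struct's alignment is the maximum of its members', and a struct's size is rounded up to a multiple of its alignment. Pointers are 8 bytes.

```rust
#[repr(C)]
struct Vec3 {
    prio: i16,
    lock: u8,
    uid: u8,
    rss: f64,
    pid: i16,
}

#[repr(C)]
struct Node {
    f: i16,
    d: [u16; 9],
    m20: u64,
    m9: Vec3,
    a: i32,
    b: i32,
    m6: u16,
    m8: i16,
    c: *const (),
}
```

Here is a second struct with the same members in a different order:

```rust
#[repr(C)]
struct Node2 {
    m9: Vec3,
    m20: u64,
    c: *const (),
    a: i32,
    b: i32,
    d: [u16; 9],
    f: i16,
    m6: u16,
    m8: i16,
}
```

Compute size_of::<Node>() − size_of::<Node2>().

8

Vec3: prio at 0 (size 2, align 2) → ends 2; lock at 2 (size 1, align 1) → ends 3; uid at 3 (size 1, align 1) → ends 4; pad 4 to align 8 for rss; rss at 8 (size 8, align 8) → ends 16; pid at 16 (size 2, align 2) → ends 18; tail pad 6 to reach multiple of 8; total 24 bytes, alignment 8
f at 0 (size 2, align 2) → ends 2
d at 2 (size 18, align 2) → ends 20
pad 4 to align 8 for m20
m20 at 24 (size 8, align 8) → ends 32
m9 at 32 (size 24, align 8) → ends 56
a at 56 (size 4, align 4) → ends 60
b at 60 (size 4, align 4) → ends 64
m6 at 64 (size 2, align 2) → ends 66
m8 at 66 (size 2, align 2) → ends 68
pad 4 to align 8 for c
c at 72 (size 8, align 8) → ends 80
total 80 bytes, alignment 8
— Node2 —
m9 at 0 (size 24, align 8) → ends 24
m20 at 24 (size 8, align 8) → ends 32
c at 32 (size 8, align 8) → ends 40
a at 40 (size 4, align 4) → ends 44
b at 44 (size 4, align 4) → ends 48
d at 48 (size 18, align 2) → ends 66
f at 66 (size 2, align 2) → ends 68
m6 at 68 (size 2, align 2) → ends 70
m8 at 70 (size 2, align 2) → ends 72
total 72 bytes, alignment 8
80 − 72 = 8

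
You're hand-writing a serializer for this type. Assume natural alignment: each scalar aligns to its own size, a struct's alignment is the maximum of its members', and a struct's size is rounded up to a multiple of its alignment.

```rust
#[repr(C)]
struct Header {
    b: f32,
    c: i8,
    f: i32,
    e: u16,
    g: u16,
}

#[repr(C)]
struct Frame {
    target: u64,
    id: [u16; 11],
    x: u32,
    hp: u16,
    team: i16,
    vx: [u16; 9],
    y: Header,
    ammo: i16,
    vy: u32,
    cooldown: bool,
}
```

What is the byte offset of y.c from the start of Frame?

64

Header: b at 0 (size 4, align 4) → ends 4; c at 4 (size 1, align 1) → ends 5; pad 3 to align 4 for f; f at 8 (size 4, align 4) → ends 12; e at 12 (size 2, align 2) → ends 14; g at 14 (size 2, align 2) → ends 16; total 16 bytes, alignment 4
target at 0 (size 8, align 8) → ends 8
id at 8 (size 22, align 2) → ends 30
pad 2 to align 4 for x
x at 32 (size 4, align 4) → ends 36
hp at 36 (size 2, align 2) → ends 38
team at 38 (size 2, align 2) → ends 40
vx at 40 (size 18, align 2) → ends 58
pad 2 to align 4 for y
y at 60 (size 16, align 4) → ends 76
within Header: c at 4
60 + 4 = 64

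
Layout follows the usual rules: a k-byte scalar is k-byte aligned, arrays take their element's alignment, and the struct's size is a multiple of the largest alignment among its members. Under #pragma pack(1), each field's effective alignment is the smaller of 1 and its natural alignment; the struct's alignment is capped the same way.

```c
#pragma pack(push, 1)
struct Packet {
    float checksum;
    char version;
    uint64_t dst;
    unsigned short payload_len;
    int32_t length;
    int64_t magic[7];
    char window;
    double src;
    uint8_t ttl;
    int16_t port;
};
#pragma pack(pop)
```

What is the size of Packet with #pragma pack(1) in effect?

87

0..4  checksum  (4B, 1-aligned)
4..5  version  (1B, 1-aligned)
5..13  dst  (8B, 1-aligned)
13..15  payload_len  (2B, 1-aligned)
15..19  length  (4B, 1-aligned)
19..75  magic  (56B, 1-aligned)
75..76  window  (1B, 1-aligned)
76..84  src  (8B, 1-aligned)
84..85  ttl  (1B, 1-aligned)
85..87  port  (2B, 1-aligned)
sizeof = 87, alignof = 1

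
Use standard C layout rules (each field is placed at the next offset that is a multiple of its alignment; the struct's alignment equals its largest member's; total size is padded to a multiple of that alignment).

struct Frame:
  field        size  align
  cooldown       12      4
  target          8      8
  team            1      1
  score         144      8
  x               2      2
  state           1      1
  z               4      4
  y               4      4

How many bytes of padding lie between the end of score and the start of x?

0

0..12  cooldown  (12B, 4-aligned)
12..16  -- padding (4B)
16..24  target  (8B, 8-aligned)
24..25  team  (1B, 1-aligned)
25..32  -- padding (7B)
32..176  score  (144B, 8-aligned)
176..178  x  (2B, 2-aligned)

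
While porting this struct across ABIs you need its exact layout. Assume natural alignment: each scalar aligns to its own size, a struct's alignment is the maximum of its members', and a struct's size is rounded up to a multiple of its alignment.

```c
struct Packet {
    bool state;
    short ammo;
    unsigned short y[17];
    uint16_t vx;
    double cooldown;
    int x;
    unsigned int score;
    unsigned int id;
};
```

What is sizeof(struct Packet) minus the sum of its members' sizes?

5

@0: state [1B, align 1] → 1
+1 pad (align 2)
@2: ammo [2B, align 2] → 4
@4: y [34B, align 2] → 38
@38: vx [2B, align 2] → 40
@40: cooldown [8B, align 8] → 48
@48: x [4B, align 4] → 52
@52: score [4B, align 4] → 56
@56: id [4B, align 4] → 60
+4 tail pad (align 8)
size 64, align 8
data bytes 59, size 64 → padding 5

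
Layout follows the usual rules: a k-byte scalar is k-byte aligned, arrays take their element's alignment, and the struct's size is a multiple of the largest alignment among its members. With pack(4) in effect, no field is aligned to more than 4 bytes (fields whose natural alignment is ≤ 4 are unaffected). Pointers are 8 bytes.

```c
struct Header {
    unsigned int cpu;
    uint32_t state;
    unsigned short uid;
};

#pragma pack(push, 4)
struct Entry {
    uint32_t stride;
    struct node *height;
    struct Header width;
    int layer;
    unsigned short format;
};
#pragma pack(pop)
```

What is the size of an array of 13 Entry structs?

Header: 0..4  cpu  (4B, 4-aligned); 4..8  state  (4B, 4-aligned); 8..10  uid  (2B, 2-aligned); 10..12  -- tail padding (2B); sizeof = 12, alignof = 4
0..4  stride  (4B, 4-aligned)
4..12  height  (8B, 4-aligned)
12..24  width  (12B, 4-aligned)
24..28  layer  (4B, 4-aligned)
28..30  format  (2B, 2-aligned)
30..32  -- tail padding (2B)
sizeof = 32, alignof = 4
array of 13: 13 × 32 = 416

416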